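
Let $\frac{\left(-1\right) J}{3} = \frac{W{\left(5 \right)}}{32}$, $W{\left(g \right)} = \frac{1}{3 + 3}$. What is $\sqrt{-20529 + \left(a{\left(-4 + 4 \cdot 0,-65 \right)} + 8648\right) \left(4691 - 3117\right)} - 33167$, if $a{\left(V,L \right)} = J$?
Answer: $-33167 + \frac{\sqrt{869849498}}{8} \approx -29480.0$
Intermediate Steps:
$W{\left(g \right)} = \frac{1}{6}$
$J = - \frac{1}{64}$ ($J = - 3 \frac{1}{6 \cdot 32} = - 3 \cdot \frac{1}{6} \cdot \frac{1}{32} = \left(-3\right) \frac{1}{192} = - \frac{1}{64} \approx -0.015625$)
$a{\left(V,L \right)} = - \frac{1}{64}$
$\sqrt{-20529 + \left(a{\left(-4 + 4 \cdot 0,-65 \right)} + 8648\right) \left(4691 - 3117\right)} - 33167 = \sqrt{-20529 + \left(- \frac{1}{64} + 8648\right) \left(4691 - 3117\right)} - 33167 = \sqrt{-20529 + \frac{553471}{64} \cdot 1574} - 33167 = \sqrt{-20529 + \frac{435581677}{32}} - 33167 = \sqrt{\frac{434924749}{32}} - 33167 = \frac{\sqrt{869849498}}{8} - 33167 = -33167 + \frac{\sqrt{869849498}}{8}$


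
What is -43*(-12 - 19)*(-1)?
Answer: -1333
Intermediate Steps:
-43*(-12 - 19)*(-1) = -43*(-31)*(-1) = 1333*(-1) = -1333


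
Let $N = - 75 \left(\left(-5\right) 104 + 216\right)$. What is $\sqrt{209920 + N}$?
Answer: $4 \sqrt{14545} \approx 482.41$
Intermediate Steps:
$N = 22800$ ($N = - 75 \left(-520 + 216\right) = \left(-75\right) \left(-304\right) = 22800$)
$\sqrt{209920 + N} = \sqrt{209920 + 22800} = \sqrt{232720} = 4 \sqrt{14545}$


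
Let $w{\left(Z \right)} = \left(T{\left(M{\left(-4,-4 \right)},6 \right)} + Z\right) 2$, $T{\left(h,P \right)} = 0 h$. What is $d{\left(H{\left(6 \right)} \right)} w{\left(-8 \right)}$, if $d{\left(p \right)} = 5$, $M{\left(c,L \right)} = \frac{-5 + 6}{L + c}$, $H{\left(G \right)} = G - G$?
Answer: $-80$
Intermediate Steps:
$H{\left(G \right)} = 0$
$M{\left(c,L \right)} = \frac{1}{L + c}$ ($M{\left(c,L \right)} = 1 \frac{1}{L + c} = \frac{1}{L + c}$)
$T{\left(h,P \right)} = 0$
$w{\left(Z \right)} = 2 Z$ ($w{\left(Z \right)} = \left(0 + Z\right) 2 = Z 2 = 2 Z$)
$d{\left(H{\left(6 \right)} \right)} w{\left(-8 \right)} = 5 \cdot 2 \left(-8\right) = 5 \left(-16\right) = -80$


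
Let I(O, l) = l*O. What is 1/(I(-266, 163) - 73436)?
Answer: -1/116794 ≈ -8.5621e-6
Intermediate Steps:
I(O, l) = O*l
1/(I(-266, 163) - 73436) = 1/(-266*163 - 73436) = 1/(-43358 - 73436) = 1/(-116794) = -1/116794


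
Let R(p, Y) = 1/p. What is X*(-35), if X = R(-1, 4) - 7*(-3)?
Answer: -700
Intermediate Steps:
X = 20 (X = 1/(-1) - 7*(-3) = -1 + 21 = 20)
X*(-35) = 20*(-35) = -700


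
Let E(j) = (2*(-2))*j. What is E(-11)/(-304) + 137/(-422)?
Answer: -7527/16036 ≈ -0.46938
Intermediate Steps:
E(j) = -4*j
E(-11)/(-304) + 137/(-422) = -4*(-11)/(-304) + 137/(-422) = 44*(-1/304) + 137*(-1/422) = -11/76 - 137/422 = -7527/16036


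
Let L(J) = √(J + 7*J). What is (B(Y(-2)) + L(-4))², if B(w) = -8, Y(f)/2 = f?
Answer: 32 - 64*I*√2 ≈ 32.0 - 90.51*I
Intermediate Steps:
Y(f) = 2*f
L(J) = 2*√2*√J (L(J) = √(8*J) = 2*√2*√J)
(B(Y(-2)) + L(-4))² = (-8 + 2*√2*√(-4))² = (-8 + 2*√2*(2*I))² = (-8 + 4*I*√2)²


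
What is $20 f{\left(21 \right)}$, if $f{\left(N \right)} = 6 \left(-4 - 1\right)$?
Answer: $-600$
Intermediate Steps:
$f{\left(N \right)} = -30$ ($f{\left(N \right)} = 6 \left(-5\right) = -30$)
$20 f{\left(21 \right)} = 20 \left(-30\right) = -600$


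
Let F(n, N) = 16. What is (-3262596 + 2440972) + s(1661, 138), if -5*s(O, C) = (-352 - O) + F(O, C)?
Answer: -4106123/5 ≈ -8.2123e+5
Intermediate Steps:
s(O, C) = 336/5 + O/5 (s(O, C) = -((-352 - O) + 16)/5 = -(-336 - O)/5 = 336/5 + O/5)
(-3262596 + 2440972) + s(1661, 138) = (-3262596 + 2440972) + (336/5 + (1/5)*1661) = -821624 + (336/5 + 1661/5) = -821624 + 1997/5 = -4106123/5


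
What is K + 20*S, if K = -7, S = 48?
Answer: 953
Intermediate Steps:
K + 20*S = -7 + 20*48 = -7 + 960 = 953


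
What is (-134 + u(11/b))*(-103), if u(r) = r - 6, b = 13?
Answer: 186327/13 ≈ 14333.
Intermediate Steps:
u(r) = -6 + r
(-134 + u(11/b))*(-103) = (-134 + (-6 + 11/13))*(-103) = (-134 - 67/13)*(-103) = -1809/13*(-103) = 186327/13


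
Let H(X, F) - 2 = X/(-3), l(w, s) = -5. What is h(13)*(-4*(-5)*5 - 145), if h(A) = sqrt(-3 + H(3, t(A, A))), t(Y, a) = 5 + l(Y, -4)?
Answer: -45*I*sqrt(2) ≈ -63.64*I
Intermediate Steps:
t(Y, a) = 0 (t(Y, a) = 5 - 5 = 0)
H(X, F) = 2 - X/3 (H(X, F) = 2 + X/(-3) = 2 + X*(-1/3) = 2 - X/3)
h(A) = I*sqrt(2) (h(A) = sqrt(-3 + (2 - 1/3*3)) = sqrt(-3 + (2 - 1)) = sqrt(-3 + 1) = sqrt(-2) = I*sqrt(2))
h(13)*(-4*(-5)*5 - 145) = (I*sqrt(2))*(-4*(-5)*5 - 145) = (I*sqrt(2))*(20*5 - 145) = (I*sqrt(2))*(100 - 145) = (I*sqrt(2))*(-45) = -45*I*sqrt(2)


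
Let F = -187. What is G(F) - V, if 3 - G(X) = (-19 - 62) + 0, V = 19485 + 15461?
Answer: -34862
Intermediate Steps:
V = 34946
G(X) = 84 (G(X) = 3 - ((-19 - 62) + 0) = 3 - (-81 + 0) = 3 - 1*(-81) = 3 + 81 = 84)
G(F) - V = 84 - 1*34946 = 84 - 34946 = -34862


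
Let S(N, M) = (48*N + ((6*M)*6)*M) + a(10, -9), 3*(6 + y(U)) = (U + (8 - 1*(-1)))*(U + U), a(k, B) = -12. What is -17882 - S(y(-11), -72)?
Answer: -204910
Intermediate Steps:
y(U) = -6 + 2*U*(9 + U)/3 (y(U) = -6 + ((U + (8 - 1*(-1)))*(U + U))/3 = -6 + ((U + (8 + 1))*(2*U))/3 = -6 + ((U + 9)*(2*U))/3 = -6 + ((9 + U)*(2*U))/3 = -6 + (2*U*(9 + U))/3 = -6 + 2*U*(9 + U)/3)
S(N, M) = -12 + 36*M² + 48*N (S(N, M) = (48*N + ((6*M)*6)*M) - 12 = (48*N + (36*M)*M) - 12 = (48*N + 36*M²) - 12 = (36*M² + 48*N) - 12 = -12 + 36*M² + 48*N)
-17882 - S(y(-11), -72) = -17882 - (-12 + 36*(-72)² + 48*(-6 + 6*(-11) + (⅔)*(-11)²)) = -17882 - (-12 + 36*5184 + 48*(-6 - 66 + (⅔)*121)) = -17882 - (-12 + 186624 + 48*(-6 - 66 + 242/3)) = -17882 - (-12 + 186624 + 48*(26/3)) = -17882 - (-12 + 186624 + 416) = -17882 - 1*187028 = -17882 - 187028 = -204910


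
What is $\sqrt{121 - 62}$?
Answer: $\sqrt{59} \approx 7.6811$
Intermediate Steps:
$\sqrt{121 - 62} = \sqrt{59}$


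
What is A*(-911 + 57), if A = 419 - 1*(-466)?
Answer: -755790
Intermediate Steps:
A = 885 (A = 419 + 466 = 885)
A*(-911 + 57) = 885*(-911 + 57) = 885*(-854) = -755790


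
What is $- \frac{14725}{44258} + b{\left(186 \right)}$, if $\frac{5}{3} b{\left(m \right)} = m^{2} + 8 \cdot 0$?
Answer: $\frac{4593375679}{221290} \approx 20757.0$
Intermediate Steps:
$b{\left(m \right)} = \frac{3 m^{2}}{5}$ ($b{\left(m \right)} = \frac{3 \left(m^{2} + 8 \cdot 0\right)}{5} = \frac{3 \left(m^{2} + 0\right)}{5} = \frac{3 m^{2}}{5}$)
$- \frac{14725}{44258} + b{\left(186 \right)} = - \frac{14725}{44258} + \frac{3 \cdot 186^{2}}{5} = \left(-14725\right) \frac{1}{44258} + \frac{3}{5} \cdot 34596 = - \frac{14725}{44258} + \frac{103788}{5} = \frac{4593375679}{221290}$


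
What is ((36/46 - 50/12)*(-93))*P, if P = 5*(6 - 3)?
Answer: 217155/46 ≈ 4720.8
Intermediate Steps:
P = 15 (P = 5*3 = 15)
((36/46 - 50/12)*(-93))*P = ((36/46 - 50/12)*(-93))*15 = ((36*(1/46) - 50*1/12)*(-93))*15 = ((18/23 - 25/6)*(-93))*15 = -467/138*(-93)*15 = (14477/46)*15 = 217155/46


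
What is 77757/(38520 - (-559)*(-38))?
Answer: 77757/17278 ≈ 4.5004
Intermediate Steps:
77757/(38520 - (-559)*(-38)) = 77757/(38520 - 1*21242) = 77757/(38520 - 21242) = 77757/17278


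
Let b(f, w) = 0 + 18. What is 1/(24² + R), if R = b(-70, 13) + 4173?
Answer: 1/4767 ≈ 0.00020978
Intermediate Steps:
b(f, w) = 18
R = 4191 (R = 18 + 4173 = 4191)
1/(24² + R) = 1/(24² + 4191) = 1/(576 + 4191) = 1/4767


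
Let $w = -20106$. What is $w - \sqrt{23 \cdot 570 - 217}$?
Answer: $-20106 - \sqrt{12893} \approx -20220.0$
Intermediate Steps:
$w - \sqrt{23 \cdot 570 - 217} = -20106 - \sqrt{23 \cdot 570 - 217} = -20106 - \sqrt{13110 - 217} = -20106 - \sqrt{12893}$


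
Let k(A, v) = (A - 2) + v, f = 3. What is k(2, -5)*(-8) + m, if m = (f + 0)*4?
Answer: 52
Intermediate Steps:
k(A, v) = -2 + A + v (k(A, v) = (-2 + A) + v = -2 + A + v)
m = 12 (m = (3 + 0)*4 = 3*4 = 12)
k(2, -5)*(-8) + m = (-2 + 2 - 5)*(-8) + 12 = -5*(-8) + 12 = 40 + 12 = 52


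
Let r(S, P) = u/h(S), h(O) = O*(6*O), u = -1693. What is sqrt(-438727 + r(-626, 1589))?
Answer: I*sqrt(6189356956830)/3756 ≈ 662.36*I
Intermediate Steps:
h(O) = 6*O**2
r(S, P) = -1693/(6*S**2) (r(S, P) = -1693*1/(6*S**2) = -1693/(6*S**2))
sqrt(-438727 + r(-626, 1589)) = sqrt(-438727 - 1693/6/(-626)**2) = sqrt(-438727 - 1693/6*1/391876) = sqrt(-438727 - 1693/2351256) = sqrt(-1031559492805/2351256) = I*sqrt(6189356956830)/3756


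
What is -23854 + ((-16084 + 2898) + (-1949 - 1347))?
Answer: -40336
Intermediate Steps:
-23854 + ((-16084 + 2898) + (-1949 - 1347)) = -23854 + (-13186 - 3296) = -23854 - 16482 = -40336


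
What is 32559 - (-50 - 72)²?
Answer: 17675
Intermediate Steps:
32559 - (-50 - 72)² = 32559 - 1*(-122)² = 32559 - 1*14884 = 32559 - 14884 = 17675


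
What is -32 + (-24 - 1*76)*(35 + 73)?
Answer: -10832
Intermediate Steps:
-32 + (-24 - 1*76)*(35 + 73) = -32 + (-24 - 76)*108 = -32 - 100*108 = -32 - 10800 = -10832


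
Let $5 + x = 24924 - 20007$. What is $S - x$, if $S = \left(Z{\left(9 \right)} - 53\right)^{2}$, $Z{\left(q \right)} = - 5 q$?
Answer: $4692$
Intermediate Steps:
$x = 4912$ ($x = -5 + \left(24924 - 20007\right) = -5 + 4917 = 4912$)
$S = 9604$ ($S = \left(\left(-5\right) 9 - 53\right)^{2} = \left(-45 - 53\right)^{2} = \left(-98\right)^{2} = 9604$)
$S - x = 9604 - 4912 = 4692$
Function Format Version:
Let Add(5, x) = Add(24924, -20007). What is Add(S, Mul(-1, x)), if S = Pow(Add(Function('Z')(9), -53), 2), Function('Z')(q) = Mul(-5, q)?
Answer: 4692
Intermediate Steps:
x = 4912 (x = Add(-5, Add(24924, -20007)) = Add(-5, 4917) = 4912)
S = 9604 (S = Pow(Add(Mul(-5, 9), -53), 2) = Pow(Add(-45, -53), 2) = Pow(-98, 2) = 9604)
Add(S, Mul(-1, x)) = Add(9604, Mul(-1, 4912)) = Add(9604, -4912) = 4692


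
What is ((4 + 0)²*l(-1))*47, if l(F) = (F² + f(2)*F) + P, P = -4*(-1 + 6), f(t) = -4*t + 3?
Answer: -10528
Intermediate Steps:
f(t) = 3 - 4*t
P = -20 (P = -4*5 = -20)
l(F) = -20 + F² - 5*F (l(F) = (F² + (3 - 4*2)*F) - 20 = (F² + (3 - 8)*F) - 20 = (F² - 5*F) - 20 = -20 + F² - 5*F)
((4 + 0)²*l(-1))*47 = ((4 + 0)²*(-20 + (-1)² - 5*(-1)))*47 = (4²*(-20 + 1 + 5))*47 = (16*(-14))*47 = -224*47 = -10528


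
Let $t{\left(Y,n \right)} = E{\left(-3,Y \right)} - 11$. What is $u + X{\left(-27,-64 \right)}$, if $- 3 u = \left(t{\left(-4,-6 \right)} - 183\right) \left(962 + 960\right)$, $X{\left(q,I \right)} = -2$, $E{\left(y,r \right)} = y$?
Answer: $\frac{378628}{3} \approx 1.2621 \cdot 10^{5}$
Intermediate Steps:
$t{\left(Y,n \right)} = -14$ ($t{\left(Y,n \right)} = -3 - 11 = -14$)
$u = \frac{378634}{3}$ ($u = - \frac{\left(-14 - 183\right) \left(962 + 960\right)}{3} = - \frac{\left(-197\right) 1922}{3} = \left(- \frac{1}{3}\right) \left(-378634\right) = \frac{378634}{3} \approx 1.2621 \cdot 10^{5}$)
$u + X{\left(-27,-64 \right)} = \frac{378634}{3} - 2 = \frac{378628}{3}$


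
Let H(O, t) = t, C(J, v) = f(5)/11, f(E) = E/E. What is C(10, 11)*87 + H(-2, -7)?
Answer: 10/11 ≈ 0.90909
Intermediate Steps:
f(E) = 1
C(J, v) = 1/11
C(10, 11)*87 + H(-2, -7) = (1/11)*87 - 7 = 87/11 - 7 = 10/11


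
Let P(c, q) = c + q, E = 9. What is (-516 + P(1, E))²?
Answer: 256036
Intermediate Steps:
(-516 + P(1, E))² = (-516 + (1 + 9))² = (-516 + 10)² = (-506)² = 256036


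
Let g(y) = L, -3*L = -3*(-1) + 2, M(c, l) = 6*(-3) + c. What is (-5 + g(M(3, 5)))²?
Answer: 400/9 ≈ 44.444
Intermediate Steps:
M(c, l) = -18 + c
L = -5/3 (L = -(-3*(-1) + 2)/3 = -(3 + 2)/3 = -⅓*5 = -5/3 ≈ -1.6667)
g(y) = -5/3
(-5 + g(M(3, 5)))² = (-5 - 5/3)² = (-20/3)² = 400/9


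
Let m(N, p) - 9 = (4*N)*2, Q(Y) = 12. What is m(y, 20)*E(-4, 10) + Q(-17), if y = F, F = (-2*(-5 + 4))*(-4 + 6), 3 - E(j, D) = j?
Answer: 299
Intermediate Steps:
E(j, D) = 3 - j
F = 4 (F = -2*(-1)*2 = 2*2 = 4)
y = 4
m(N, p) = 9 + 8*N (m(N, p) = 9 + (4*N)*2 = 9 + 8*N)
m(y, 20)*E(-4, 10) + Q(-17) = (9 + 8*4)*(3 - 1*(-4)) + 12 = (9 + 32)*(3 + 4) + 12 = 41*7 + 12 = 287 + 12 = 299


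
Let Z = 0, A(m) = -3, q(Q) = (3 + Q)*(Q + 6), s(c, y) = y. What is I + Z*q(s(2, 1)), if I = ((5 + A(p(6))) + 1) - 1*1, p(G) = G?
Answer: 2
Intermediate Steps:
q(Q) = (3 + Q)*(6 + Q)
I = 2 (I = ((5 - 3) + 1) - 1*1 = (2 + 1) - 1 = 3 - 1 = 2)
I + Z*q(s(2, 1)) = 2 + 0*(18 + 1² + 9*1) = 2 + 0*(18 + 1 + 9) = 2 + 0*28 = 2 + 0 = 2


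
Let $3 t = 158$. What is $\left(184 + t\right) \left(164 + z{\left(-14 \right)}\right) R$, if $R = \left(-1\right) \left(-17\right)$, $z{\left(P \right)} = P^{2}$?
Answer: $1448400$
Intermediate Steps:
$t = \frac{158}{3}$ ($t = \frac{1}{3} \cdot 158 = \frac{158}{3} \approx 52.667$)
$R = 17$
$\left(184 + t\right) \left(164 + z{\left(-14 \right)}\right) R = \left(184 + \frac{158}{3}\right) \left(164 + \left(-14\right)^{2}\right) 17 = \frac{710 \left(164 + 196\right)}{3} \cdot 17 = \frac{710}{3} \cdot 360 \cdot 17 = 85200 \cdot 17 = 1448400$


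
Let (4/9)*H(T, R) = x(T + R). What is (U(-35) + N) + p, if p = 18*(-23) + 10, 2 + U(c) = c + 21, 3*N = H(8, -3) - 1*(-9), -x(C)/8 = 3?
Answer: -435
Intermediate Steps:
x(C) = -24 (x(C) = -8*3 = -24)
H(T, R) = -54 (H(T, R) = (9/4)*(-24) = -54)
N = -15 (N = (-54 - 1*(-9))/3 = (-54 + 9)/3 = (⅓)*(-45) = -15)
U(c) = 19 + c (U(c) = -2 + (c + 21) = -2 + (21 + c) = 19 + c)
p = -404 (p = -414 + 10 = -404)
(U(-35) + N) + p = ((19 - 35) - 15) - 404 = (-16 - 15) - 404 = -31 - 404 = -435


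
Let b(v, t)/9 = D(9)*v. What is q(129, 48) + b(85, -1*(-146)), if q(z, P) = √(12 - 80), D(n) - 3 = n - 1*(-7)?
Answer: 14535 + 2*I*√17 ≈ 14535.0 + 8.2462*I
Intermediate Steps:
D(n) = 10 + n (D(n) = 3 + (n - 1*(-7)) = 3 + (n + 7) = 3 + (7 + n) = 10 + n)
b(v, t) = 171*v (b(v, t) = 9*((10 + 9)*v) = 9*(19*v) = 171*v)
q(z, P) = 2*I*√17 (q(z, P) = √(-68) = 2*I*√17)
q(129, 48) + b(85, -1*(-146)) = 2*I*√17 + 171*85 = 2*I*√17 + 14535 = 14535 + 2*I*√17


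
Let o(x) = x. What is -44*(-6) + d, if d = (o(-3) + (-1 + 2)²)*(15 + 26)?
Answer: 182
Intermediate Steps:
d = -82 (d = (-3 + (-1 + 2)²)*(15 + 26) = (-3 + 1²)*41 = (-3 + 1)*41 = -2*41 = -82)
-44*(-6) + d = -44*(-6) - 82 = 264 - 82 = 182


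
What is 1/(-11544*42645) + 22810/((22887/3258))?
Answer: 4064978871811057/1251903336840 ≈ 3247.0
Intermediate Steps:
1/(-11544*42645) + 22810/((22887/3258)) = -1/11544*1/42645 + 22810/((22887*(1/3258))) = -1/492293880 + 22810/(2543/362) = -1/492293880 + 22810*(362/2543) = -1/492293880 + 8257220/2543 = 4064978871811057/1251903336840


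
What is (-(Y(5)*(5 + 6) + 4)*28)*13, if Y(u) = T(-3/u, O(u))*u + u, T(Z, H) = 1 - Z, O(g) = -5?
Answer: -53508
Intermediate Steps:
Y(u) = u + u*(1 + 3/u) (Y(u) = (1 - (-3)/u)*u + u = (1 + 3/u)*u + u = u*(1 + 3/u) + u = u + u*(1 + 3/u))
(-(Y(5)*(5 + 6) + 4)*28)*13 = (-((3 + 2*5)*(5 + 6) + 4)*28)*13 = (-((3 + 10)*11 + 4)*28)*13 = (-(13*11 + 4)*28)*13 = (-(143 + 4)*28)*13 = (-1*147*28)*13 = -147*28*13 = -4116*13 = -53508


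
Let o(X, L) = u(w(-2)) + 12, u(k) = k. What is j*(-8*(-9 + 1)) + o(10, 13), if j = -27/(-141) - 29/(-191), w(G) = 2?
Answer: 322926/8977 ≈ 35.973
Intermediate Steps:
o(X, L) = 14 (o(X, L) = 2 + 12 = 14)
j = 3082/8977 (j = -27*(-1/141) - 29*(-1/191) = 9/47 + 29/191 = 3082/8977 ≈ 0.34332)
j*(-8*(-9 + 1)) + o(10, 13) = 3082*(-8*(-9 + 1))/8977 + 14 = 3082*(-8*(-8))/8977 + 14 = (3082/8977)*64 + 14 = 197248/8977 + 14 = 322926/8977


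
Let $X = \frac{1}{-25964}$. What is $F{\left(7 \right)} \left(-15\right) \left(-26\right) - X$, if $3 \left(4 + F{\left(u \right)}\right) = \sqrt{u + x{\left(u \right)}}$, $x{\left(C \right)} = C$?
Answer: $- \frac{40503839}{25964} + 130 \sqrt{14} \approx -1073.6$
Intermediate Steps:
$F{\left(u \right)} = -4 + \frac{\sqrt{2} \sqrt{u}}{3}$ ($F{\left(u \right)} = -4 + \frac{\sqrt{u + u}}{3} = -4 + \frac{\sqrt{2 u}}{3} = -4 + \frac{\sqrt{2} \sqrt{u}}{3}$)
$X = - \frac{1}{25964} \approx -3.8515 \cdot 10^{-5}$
$F{\left(7 \right)} \left(-15\right) \left(-26\right) - X = \left(-4 + \frac{\sqrt{2} \sqrt{7}}{3}\right) \left(-15\right) \left(-26\right) - - \frac{1}{25964} = \left(-4 + \frac{\sqrt{14}}{3}\right) \left(-15\right) \left(-26\right) + \frac{1}{25964} = \left(60 - 5 \sqrt{14}\right) \left(-26\right) + \frac{1}{25964} = \left(-1560 + 130 \sqrt{14}\right) + \frac{1}{25964} = - \frac{40503839}{25964} + 130 \sqrt{14}$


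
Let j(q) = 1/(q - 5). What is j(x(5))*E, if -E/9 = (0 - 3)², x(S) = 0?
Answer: 81/5 ≈ 16.200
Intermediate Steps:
j(q) = 1/(-5 + q)
E = -81 (E = -9*(0 - 3)² = -9*(-3)² = -9*9 = -81)
j(x(5))*E = -81/(-5 + 0) = -81/(-5) = -⅕*(-81) = 81/5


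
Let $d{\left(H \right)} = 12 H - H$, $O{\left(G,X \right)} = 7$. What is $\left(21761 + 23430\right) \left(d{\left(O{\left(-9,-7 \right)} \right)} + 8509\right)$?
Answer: $388009926$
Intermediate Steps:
$d{\left(H \right)} = 11 H$
$\left(21761 + 23430\right) \left(d{\left(O{\left(-9,-7 \right)} \right)} + 8509\right) = \left(21761 + 23430\right) \left(11 \cdot 7 + 8509\right) = 45191 \left(77 + 8509\right) = 45191 \cdot 8586 = 388009926$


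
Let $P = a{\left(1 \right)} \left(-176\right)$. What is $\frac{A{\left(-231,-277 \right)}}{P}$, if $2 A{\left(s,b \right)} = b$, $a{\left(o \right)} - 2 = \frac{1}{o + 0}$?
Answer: $\frac{277}{1056} \approx 0.26231$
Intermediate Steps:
$a{\left(o \right)} = 2 + \frac{1}{o}$ ($a{\left(o \right)} = 2 + \frac{1}{o + 0} = 2 + \frac{1}{o}$)
$A{\left(s,b \right)} = \frac{b}{2}$
$P = -528$ ($P = \left(2 + 1^{-1}\right) \left(-176\right) = \left(2 + 1\right) \left(-176\right) = 3 \left(-176\right) = -528$)
$\frac{A{\left(-231,-277 \right)}}{P} = \frac{\frac{1}{2} \left(-277\right)}{-528} = \left(- \frac{277}{2}\right) \left(- \frac{1}{528}\right) = \frac{277}{1056}$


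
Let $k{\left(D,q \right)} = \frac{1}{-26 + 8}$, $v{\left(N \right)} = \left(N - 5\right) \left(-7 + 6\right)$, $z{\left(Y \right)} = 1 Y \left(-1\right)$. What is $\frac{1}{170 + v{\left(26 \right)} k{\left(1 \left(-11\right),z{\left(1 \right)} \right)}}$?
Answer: $\frac{6}{1027} \approx 0.0058423$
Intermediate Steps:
$z{\left(Y \right)} = - Y$ ($z{\left(Y \right)} = Y \left(-1\right) = - Y$)
$v{\left(N \right)} = 5 - N$ ($v{\left(N \right)} = \left(-5 + N\right) \left(-1\right) = 5 - N$)
$k{\left(D,q \right)} = - \frac{1}{18}$ ($k{\left(D,q \right)} = \frac{1}{-18} = - \frac{1}{18}$)
$\frac{1}{170 + v{\left(26 \right)} k{\left(1 \left(-11\right),z{\left(1 \right)} \right)}} = \frac{1}{170 + \left(5 - 26\right) \left(- \frac{1}{18}\right)} = \frac{1}{170 - - \frac{7}{6}} = \frac{1}{170 + \frac{7}{6}} = \frac{1}{\frac{1027}{6}} = \frac{6}{1027}$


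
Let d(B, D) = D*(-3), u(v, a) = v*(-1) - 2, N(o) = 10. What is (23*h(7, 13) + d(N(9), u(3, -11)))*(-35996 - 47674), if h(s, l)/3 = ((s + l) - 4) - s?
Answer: -53214120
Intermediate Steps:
h(s, l) = -12 + 3*l (h(s, l) = 3*(((s + l) - 4) - s) = 3*(((l + s) - 4) - s) = 3*((-4 + l + s) - s) = 3*(-4 + l) = -12 + 3*l)
u(v, a) = -2 - v (u(v, a) = -v - 2 = -2 - v)
d(B, D) = -3*D
(23*h(7, 13) + d(N(9), u(3, -11)))*(-35996 - 47674) = (23*(-12 + 3*13) - 3*(-2 - 1*3))*(-35996 - 47674) = (23*(-12 + 39) - 3*(-2 - 3))*(-83670) = (23*27 - 3*(-5))*(-83670) = (621 + 15)*(-83670) = 636*(-83670) = -53214120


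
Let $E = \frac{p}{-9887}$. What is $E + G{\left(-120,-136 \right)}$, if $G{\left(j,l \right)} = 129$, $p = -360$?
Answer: $\frac{1275783}{9887} \approx 129.04$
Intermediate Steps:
$E = \frac{360}{9887}$ ($E = - \frac{360}{-9887} = \left(-360\right) \left(- \frac{1}{9887}\right) = \frac{360}{9887} \approx 0.036411$)
$E + G{\left(-120,-136 \right)} = \frac{360}{9887} + 129 = \frac{1275783}{9887}$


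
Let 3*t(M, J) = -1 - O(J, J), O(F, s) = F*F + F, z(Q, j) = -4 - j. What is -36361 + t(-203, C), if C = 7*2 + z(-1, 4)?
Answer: -109126/3 ≈ -36375.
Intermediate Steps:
O(F, s) = F + F² (O(F, s) = F² + F = F + F²)
C = 6 (C = 7*2 + (-4 - 1*4) = 14 + (-4 - 4) = 14 - 8 = 6)
t(M, J) = -⅓ - J*(1 + J)/3 (t(M, J) = (-1 - J*(1 + J))/3 = -⅓ - J*(1 + J)/3)
-36361 + t(-203, C) = -36361 + (-⅓ - ⅓*6*(1 + 6)) = -36361 + (-⅓ - ⅓*6*7) = -36361 + (-⅓ - 14) = -36361 - 43/3 = -109126/3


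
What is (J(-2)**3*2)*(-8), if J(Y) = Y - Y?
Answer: 0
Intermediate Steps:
J(Y) = 0
(J(-2)**3*2)*(-8) = (0**3*2)*(-8) = (0*2)*(-8) = 0*(-8) = 0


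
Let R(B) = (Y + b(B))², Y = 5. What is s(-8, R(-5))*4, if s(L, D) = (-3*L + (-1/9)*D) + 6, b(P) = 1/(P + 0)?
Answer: 2744/25 ≈ 109.76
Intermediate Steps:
b(P) = 1/P
R(B) = (5 + 1/B)²
s(L, D) = 6 - 3*L - D/9 (s(L, D) = (-3*L + (-1*⅑)*D) + 6 = (-3*L - D/9) + 6 = 6 - 3*L - D/9)
s(-8, R(-5))*4 = (6 - 3*(-8) - (1 + 5*(-5))²/(9*(-5)²))*4 = (6 + 24 - (1 - 25)²/225)*4 = (6 + 24 - (-24)²/225)*4 = (6 + 24 - 576/225)*4 = (6 + 24 - ⅑*576/25)*4 = (6 + 24 - 64/25)*4 = (686/25)*4 = 2744/25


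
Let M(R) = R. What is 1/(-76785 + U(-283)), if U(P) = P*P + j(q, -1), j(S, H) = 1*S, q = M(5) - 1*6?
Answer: 1/3303 ≈ 0.00030276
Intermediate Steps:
q = -1 (q = 5 - 1*6 = 5 - 6 = -1)
j(S, H) = S
U(P) = -1 + P² (U(P) = P*P - 1 = P² - 1 = -1 + P²)
1/(-76785 + U(-283)) = 1/(-76785 + (-1 + (-283)²)) = 1/(-76785 + (-1 + 80089)) = 1/(-76785 + 80088) = 1/3303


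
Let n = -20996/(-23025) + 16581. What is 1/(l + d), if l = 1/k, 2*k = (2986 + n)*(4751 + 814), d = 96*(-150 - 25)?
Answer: -167154484441/2808195338605730 ≈ -5.9524e-5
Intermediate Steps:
n = 381798521/23025 (n = -20996*(-1/23025) + 16581 = 20996/23025 + 16581 = 381798521/23025 ≈ 16582.)
d = -16800 (d = 96*(-175) = -16800)
k = 167154484441/3070 (k = ((2986 + 381798521/23025)*(4751 + 814))/2 = ((450551171/23025)*5565)/2 = (½)*(167154484441/1535) = 167154484441/3070 ≈ 5.4448e+7)
l = 3070/167154484441 (l = 1/(167154484441/3070) = 3070/167154484441 ≈ 1.8366e-8)
1/(l + d) = 1/(3070/167154484441 - 16800) = 1/(-2808195338605730/167154484441) = -167154484441/2808195338605730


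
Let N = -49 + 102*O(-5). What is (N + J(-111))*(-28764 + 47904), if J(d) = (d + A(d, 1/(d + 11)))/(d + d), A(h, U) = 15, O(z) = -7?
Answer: -540035100/37 ≈ -1.4596e+7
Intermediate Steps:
J(d) = (15 + d)/(2*d) (J(d) = (d + 15)/(d + d) = (15 + d)/((2*d)) = (15 + d)*(1/(2*d)) = (15 + d)/(2*d))
N = -763 (N = -49 + 102*(-7) = -49 - 714 = -763)
(N + J(-111))*(-28764 + 47904) = (-763 + (½)*(15 - 111)/(-111))*(-28764 + 47904) = (-763 + (½)*(-1/111)*(-96))*19140 = (-763 + 16/37)*19140 = -28215/37*19140 = -540035100/37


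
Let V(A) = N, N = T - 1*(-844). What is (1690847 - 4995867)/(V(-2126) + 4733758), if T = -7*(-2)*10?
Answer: -1652510/2367371 ≈ -0.69804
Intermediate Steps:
T = 140 (T = 14*10 = 140)
N = 984 (N = 140 - 1*(-844) = 140 + 844 = 984)
V(A) = 984
(1690847 - 4995867)/(V(-2126) + 4733758) = (1690847 - 4995867)/(984 + 4733758) = -3305020/4734742 = -3305020*1/4734742 = -1652510/2367371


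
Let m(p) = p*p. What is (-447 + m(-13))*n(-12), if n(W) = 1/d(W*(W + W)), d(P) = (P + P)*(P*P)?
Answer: -139/23887872 ≈ -5.8189e-6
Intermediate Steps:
m(p) = p²
d(P) = 2*P³ (d(P) = (2*P)*P² = 2*P³)
n(W) = 1/(16*W⁶) (n(W) = 1/(2*(W*(W + W))³) = 1/(2*(W*(2*W))³) = 1/(2*(2*W²)³) = 1/(2*(8*W⁶)) = 1/(16*W⁶))
(-447 + m(-13))*n(-12) = (-447 + (-13)²)*((1/16)/(-12)⁶) = (-447 + 169)*((1/16)*(1/2985984)) = -278*1/47775744 = -139/23887872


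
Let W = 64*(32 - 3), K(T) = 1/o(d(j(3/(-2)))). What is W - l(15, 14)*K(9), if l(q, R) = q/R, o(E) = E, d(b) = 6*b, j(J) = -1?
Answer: 51973/28 ≈ 1856.2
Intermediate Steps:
K(T) = -⅙ (K(T) = 1/(6*(-1)) = 1/(-6) = -⅙)
W = 1856 (W = 64*29 = 1856)
W - l(15, 14)*K(9) = 1856 - 15/14*(-1)/6 = 1856 - 15*(1/14)*(-1)/6 = 1856 - 15*(-1)/(14*6) = 1856 - 1*(-5/28) = 1856 + 5/28 = 51973/28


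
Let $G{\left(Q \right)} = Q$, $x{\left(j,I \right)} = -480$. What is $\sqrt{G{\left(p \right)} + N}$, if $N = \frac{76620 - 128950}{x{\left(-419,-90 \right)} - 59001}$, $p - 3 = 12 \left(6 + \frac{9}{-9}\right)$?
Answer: $\frac{\sqrt{25111774497}}{19827} \approx 7.9925$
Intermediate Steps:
$p = 63$ ($p = 3 + 12 \left(6 + \frac{9}{-9}\right) = 3 + 12 \left(6 + 9 \left(- \frac{1}{9}\right)\right) = 3 + 12 \left(6 - 1\right) = 3 + 12 \cdot 5 = 3 + 60 = 63$)
$N = \frac{52330}{59481}$ ($N = \frac{76620 - 128950}{-480 - 59001} = - \frac{52330}{-59481} = \left(-52330\right) \left(- \frac{1}{59481}\right) = \frac{52330}{59481} \approx 0.87978$)
$\sqrt{G{\left(p \right)} + N} = \sqrt{63 + \frac{52330}{59481}} = \sqrt{\frac{3799633}{59481}} = \frac{\sqrt{25111774497}}{19827}$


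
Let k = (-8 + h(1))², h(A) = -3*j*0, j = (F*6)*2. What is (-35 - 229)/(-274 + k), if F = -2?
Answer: 44/35 ≈ 1.2571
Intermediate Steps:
j = -24 (j = -2*6*2 = -12*2 = -24)
h(A) = 0 (h(A) = -3*(-24)*0 = 72*0 = 0)
k = 64 (k = (-8 + 0)² = (-8)² = 64)
(-35 - 229)/(-274 + k) = (-35 - 229)/(-274 + 64) = -264/(-210) = -264*(-1/210) = 44/35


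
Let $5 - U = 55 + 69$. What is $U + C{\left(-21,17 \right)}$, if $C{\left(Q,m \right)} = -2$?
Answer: $-121$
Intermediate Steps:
$U = -119$ ($U = 5 - \left(55 + 69\right) = 5 - 124 = -119$)
$U + C{\left(-21,17 \right)} = -119 - 2 = -121$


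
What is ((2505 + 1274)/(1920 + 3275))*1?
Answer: 3779/5195 ≈ 0.72743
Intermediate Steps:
((2505 + 1274)/(1920 + 3275))*1 = (3779/5195)*1 = 3779/5195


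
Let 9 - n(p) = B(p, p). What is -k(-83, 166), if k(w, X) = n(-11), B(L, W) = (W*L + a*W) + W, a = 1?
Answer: 90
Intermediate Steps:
B(L, W) = 2*W + L*W (B(L, W) = (W*L + 1*W) + W = (L*W + W) + W = (W + L*W) + W = 2*W + L*W)
n(p) = 9 - p*(2 + p)
k(w, X) = -90 (k(w, X) = 9 - 1*(-11)*(2 - 11) = 9 - 1*(-11)*(-9) = 9 - 99 = -90)
-k(-83, 166) = -1*(-90) = 90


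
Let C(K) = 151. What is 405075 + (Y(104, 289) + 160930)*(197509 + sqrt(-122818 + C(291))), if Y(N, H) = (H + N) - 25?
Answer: 31858211757 + 161298*I*sqrt(122667) ≈ 3.1858e+10 + 5.6493e+7*I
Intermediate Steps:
Y(N, H) = -25 + H + N
405075 + (Y(104, 289) + 160930)*(197509 + sqrt(-122818 + C(291))) = 405075 + ((-25 + 289 + 104) + 160930)*(197509 + sqrt(-122818 + 151)) = 405075 + (368 + 160930)*(197509 + sqrt(-122667)) = 405075 + 161298*(197509 + I*sqrt(122667)) = 405075 + (31857806682 + 161298*I*sqrt(122667)) = 31858211757 + 161298*I*sqrt(122667)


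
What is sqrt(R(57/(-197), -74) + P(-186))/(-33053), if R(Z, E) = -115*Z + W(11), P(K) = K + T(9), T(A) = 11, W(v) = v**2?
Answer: -I*sqrt(804351)/6511441 ≈ -0.00013774*I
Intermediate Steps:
P(K) = 11 + K (P(K) = K + 11 = 11 + K)
R(Z, E) = 121 - 115*Z (R(Z, E) = -115*Z + 11**2 = -115*Z + 121 = 121 - 115*Z)
sqrt(R(57/(-197), -74) + P(-186))/(-33053) = sqrt((121 - 6555/(-197)) + (11 - 186))/(-33053) = sqrt((121 - 6555*(-1)/197) - 175)*(-1/33053) = sqrt((121 - 115*(-57/197)) - 175)*(-1/33053) = sqrt((121 + 6555/197) - 175)*(-1/33053) = sqrt(30392/197 - 175)*(-1/33053) = sqrt(-4083/197)*(-1/33053) = (I*sqrt(804351)/197)*(-1/33053) = -I*sqrt(804351)/6511441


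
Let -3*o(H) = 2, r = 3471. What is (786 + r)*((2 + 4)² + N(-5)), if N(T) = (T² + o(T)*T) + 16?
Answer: 341979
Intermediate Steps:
o(H) = -⅔ (o(H) = -⅓*2 = -⅔)
N(T) = 16 + T² - 2*T/3 (N(T) = (T² - 2*T/3) + 16 = 16 + T² - 2*T/3)
(786 + r)*((2 + 4)² + N(-5)) = (786 + 3471)*((2 + 4)² + (16 + (-5)² - ⅔*(-5))) = 4257*(6² + (16 + 25 + 10/3)) = 4257*(36 + 133/3) = 4257*(241/3) = 341979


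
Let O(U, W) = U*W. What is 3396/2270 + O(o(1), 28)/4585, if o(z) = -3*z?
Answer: 219714/148685 ≈ 1.4777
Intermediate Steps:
3396/2270 + O(o(1), 28)/4585 = 3396/2270 + (-3*1*28)/4585 = 3396*(1/2270) - 3*28*(1/4585) = 1698/1135 - 84*1/4585 = 1698/1135 - 12/655 = 219714/148685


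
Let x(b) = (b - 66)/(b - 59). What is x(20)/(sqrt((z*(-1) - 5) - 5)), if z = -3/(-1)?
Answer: -46*I*sqrt(13)/507 ≈ -0.32713*I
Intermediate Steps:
z = 3 (z = -3*(-1) = 3)
x(b) = (-66 + b)/(-59 + b)
x(20)/(sqrt((z*(-1) - 5) - 5)) = ((-66 + 20)/(-59 + 20))/(sqrt((3*(-1) - 5) - 5)) = (-46/(-39))/(sqrt((-3 - 5) - 5)) = (-1/39*(-46))/(sqrt(-8 - 5)) = 46/(39*(sqrt(-13))) = 46/(39*((I*sqrt(13)))) = 46*(-I*sqrt(13)/13)/39 = -46*I*sqrt(13)/507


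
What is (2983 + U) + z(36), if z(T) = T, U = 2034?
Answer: 5053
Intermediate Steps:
(2983 + U) + z(36) = (2983 + 2034) + 36 = 5017 + 36 = 5053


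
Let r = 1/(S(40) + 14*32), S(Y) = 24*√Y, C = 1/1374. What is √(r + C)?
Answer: √(625857 + 16488*√10)/(2748*√(28 + 3*√10)) ≈ 0.048939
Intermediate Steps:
C = 1/1374 ≈ 0.00072780
r = 1/(448 + 48*√10) (r = 1/(24*√40 + 14*32) = 1/(24*(2*√10) + 448) = 1/(48*√10 + 448) = 1/(448 + 48*√10) ≈ 0.0016673)
√(r + C) = √((7/2776 - 3*√10/11104) + 1/1374) = √(6197/1907112 - 3*√10/11104)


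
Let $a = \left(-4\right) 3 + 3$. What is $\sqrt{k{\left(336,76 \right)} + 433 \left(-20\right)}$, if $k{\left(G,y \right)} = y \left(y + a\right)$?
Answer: $4 i \sqrt{223} \approx 59.733 i$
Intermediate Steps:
$a = -9$ ($a = -12 + 3 = -9$)
$k{\left(G,y \right)} = y \left(-9 + y\right)$ ($k{\left(G,y \right)} = y \left(y - 9\right) = y \left(-9 + y\right)$)
$\sqrt{k{\left(336,76 \right)} + 433 \left(-20\right)} = \sqrt{76 \left(-9 + 76\right) + 433 \left(-20\right)} = \sqrt{76 \cdot 67 - 8660} = \sqrt{5092 - 8660} = \sqrt{-3568} = 4 i \sqrt{223}$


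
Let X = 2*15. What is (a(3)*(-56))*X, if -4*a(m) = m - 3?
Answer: 0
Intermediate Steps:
a(m) = 3/4 - m/4 (a(m) = -(m - 3)/4 = -(-3 + m)/4 = 3/4 - m/4)
X = 30
(a(3)*(-56))*X = ((3/4 - 1/4*3)*(-56))*30 = ((3/4 - 3/4)*(-56))*30 = (0*(-56))*30 = 0*30 = 0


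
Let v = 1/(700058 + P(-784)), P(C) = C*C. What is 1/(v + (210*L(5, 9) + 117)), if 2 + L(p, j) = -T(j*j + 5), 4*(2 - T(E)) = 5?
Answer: -657357/302712898 ≈ -0.0021716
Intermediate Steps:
T(E) = ¾ (T(E) = 2 - ¼*5 = 2 - 5/4 = ¾)
L(p, j) = -11/4 (L(p, j) = -2 - 1*¾ = -2 - ¾ = -11/4)
P(C) = C²
v = 1/1314714 (v = 1/(700058 + (-784)²) = 1/(700058 + 614656) = 1/1314714 ≈ 7.6062e-7)
1/(v + (210*L(5, 9) + 117)) = 1/(1/1314714 + (210*(-11/4) + 117)) = 1/(1/1314714 + (-1155/2 + 117)) = 1/(1/1314714 - 921/2) = 1/(-302712898/657357) = -657357/302712898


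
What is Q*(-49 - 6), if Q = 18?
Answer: -990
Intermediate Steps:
Q*(-49 - 6) = 18*(-49 - 6) = 18*(-55) = -990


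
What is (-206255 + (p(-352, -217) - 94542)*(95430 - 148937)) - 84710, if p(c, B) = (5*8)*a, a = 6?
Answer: 5045526149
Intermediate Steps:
p(c, B) = 240 (p(c, B) = (5*8)*6 = 40*6 = 240)
(-206255 + (p(-352, -217) - 94542)*(95430 - 148937)) - 84710 = (-206255 + (240 - 94542)*(95430 - 148937)) - 84710 = (-206255 - 94302*(-53507)) - 84710 = (-206255 + 5045817114) - 84710 = 5045610859 - 84710 = 5045526149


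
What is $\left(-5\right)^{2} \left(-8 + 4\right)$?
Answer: $-100$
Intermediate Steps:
$\left(-5\right)^{2} \left(-8 + 4\right) = 25 \left(-4\right) = -100$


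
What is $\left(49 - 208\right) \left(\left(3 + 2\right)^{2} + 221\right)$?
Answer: $-39114$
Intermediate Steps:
$\left(49 - 208\right) \left(\left(3 + 2\right)^{2} + 221\right) = - 159 \left(5^{2} + 221\right) = - 159 \left(25 + 221\right) = \left(-159\right) 246 = -39114$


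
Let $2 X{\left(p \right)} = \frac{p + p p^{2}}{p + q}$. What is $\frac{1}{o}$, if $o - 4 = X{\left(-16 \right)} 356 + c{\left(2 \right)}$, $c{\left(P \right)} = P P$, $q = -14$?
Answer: $\frac{15}{366088} \approx 4.0974 \cdot 10^{-5}$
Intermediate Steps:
$c{\left(P \right)} = P^{2}$
$X{\left(p \right)} = \frac{p + p^{3}}{2 \left(-14 + p\right)}$ ($X{\left(p \right)} = \frac{\left(p + p p^{2}\right) \frac{1}{p - 14}}{2} = \frac{\left(p + p^{3}\right) \frac{1}{-14 + p}}{2} = \frac{\frac{1}{-14 + p} \left(p + p^{3}\right)}{2} = \frac{p + p^{3}}{2 \left(-14 + p\right)}$)
$o = \frac{366088}{15}$ ($o = 4 + \left(\frac{-16 + \left(-16\right)^{3}}{-28 + 2 \left(-16\right)} 356 + 2^{2}\right) = 4 + \left(\frac{-16 - 4096}{-28 - 32} \cdot 356 + 4\right) = 4 + \left(\frac{1}{-60} \left(-4112\right) 356 + 4\right) = 4 + \left(\left(- \frac{1}{60}\right) \left(-4112\right) 356 + 4\right) = 4 + \left(\frac{1028}{15} \cdot 356 + 4\right) = 4 + \left(\frac{365968}{15} + 4\right) = 4 + \frac{366028}{15} = \frac{366088}{15} \approx 24406.0$)
$\frac{1}{o} = \frac{1}{\frac{366088}{15}} = \frac{15}{366088}$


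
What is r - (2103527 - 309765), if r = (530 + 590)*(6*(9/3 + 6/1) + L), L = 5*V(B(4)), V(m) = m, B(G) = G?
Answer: -1710882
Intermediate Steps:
L = 20 (L = 5*4 = 20)
r = 82880 (r = (530 + 590)*(6*(9/3 + 6/1) + 20) = 1120*(6*(9*(1/3) + 6*1) + 20) = 1120*(6*(3 + 6) + 20) = 1120*(6*9 + 20) = 1120*(54 + 20) = 1120*74 = 82880)
r - (2103527 - 309765) = 82880 - (2103527 - 309765) = 82880 - 1*1793762 = 82880 - 1793762 = -1710882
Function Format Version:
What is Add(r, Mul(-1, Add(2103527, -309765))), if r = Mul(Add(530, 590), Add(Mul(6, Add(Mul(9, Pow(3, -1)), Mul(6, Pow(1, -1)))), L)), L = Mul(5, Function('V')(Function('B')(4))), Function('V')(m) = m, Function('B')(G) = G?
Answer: -1710882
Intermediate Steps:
L = 20 (L = Mul(5, 4) = 20)
r = 82880 (r = Mul(Add(530, 590), Add(Mul(6, Add(Mul(9, Pow(3, -1)), Mul(6, Pow(1, -1)))), 20)) = Mul(1120, Add(Mul(6, Add(Mul(9, Rational(1, 3)), Mul(6, 1))), 20)) = Mul(1120, Add(Mul(6, Add(3, 6)), 20)) = Mul(1120, Add(Mul(6, 9), 20)) = Mul(1120, Add(54, 20)) = Mul(1120, 74) = 82880)
Add(r, Mul(-1, Add(2103527, -309765))) = Add(82880, Mul(-1, Add(2103527, -309765))) = Add(82880, Mul(-1, 1793762)) = Add(82880, -1793762) = -1710882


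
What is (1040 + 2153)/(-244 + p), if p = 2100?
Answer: 3193/1856 ≈ 1.7204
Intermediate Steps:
(1040 + 2153)/(-244 + p) = (1040 + 2153)/(-244 + 2100) = 3193/1856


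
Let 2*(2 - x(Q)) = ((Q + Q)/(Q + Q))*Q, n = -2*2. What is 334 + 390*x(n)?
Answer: 1894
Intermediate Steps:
n = -4
x(Q) = 2 - Q/2 (x(Q) = 2 - (Q + Q)/(Q + Q)*Q/2 = 2 - (2*Q)/((2*Q))*Q/2 = 2 - (2*Q)*(1/(2*Q))*Q/2 = 2 - Q/2)
334 + 390*x(n) = 334 + 390*(2 - 1/2*(-4)) = 334 + 390*(2 + 2) = 334 + 390*4 = 334 + 1560 = 1894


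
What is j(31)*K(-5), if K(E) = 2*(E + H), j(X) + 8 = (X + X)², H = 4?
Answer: -7672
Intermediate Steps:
j(X) = -8 + 4*X² (j(X) = -8 + (X + X)² = -8 + (2*X)² = -8 + 4*X²)
K(E) = 8 + 2*E (K(E) = 2*(E + 4) = 2*(4 + E) = 8 + 2*E)
j(31)*K(-5) = (-8 + 4*31²)*(8 + 2*(-5)) = (-8 + 4*961)*(8 - 10) = (-8 + 3844)*(-2) = 3836*(-2) = -7672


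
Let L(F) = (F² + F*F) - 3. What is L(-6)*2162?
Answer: 149178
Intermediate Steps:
L(F) = -3 + 2*F² (L(F) = (F² + F²) - 3 = 2*F² - 3 = -3 + 2*F²)
L(-6)*2162 = (-3 + 2*(-6)²)*2162 = (-3 + 2*36)*2162 = (-3 + 72)*2162 = 69*2162 = 149178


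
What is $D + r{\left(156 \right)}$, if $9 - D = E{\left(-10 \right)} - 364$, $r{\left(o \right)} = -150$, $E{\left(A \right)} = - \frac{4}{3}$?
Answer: $\frac{673}{3} \approx 224.33$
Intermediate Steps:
$E{\left(A \right)} = - \frac{4}{3}$ ($E{\left(A \right)} = \left(-4\right) \frac{1}{3} = - \frac{4}{3}$)
$D = \frac{1123}{3}$ ($D = 9 - \left(- \frac{4}{3} - 364\right) = 9 - - \frac{1096}{3} = 9 + \frac{1096}{3} = \frac{1123}{3} \approx 374.33$)
$D + r{\left(156 \right)} = \frac{1123}{3} - 150 = \frac{673}{3}$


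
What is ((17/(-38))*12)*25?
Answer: -2550/19 ≈ -134.21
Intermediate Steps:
((17/(-38))*12)*25 = ((17*(-1/38))*12)*25 = -17/38*12*25 = -102/19*25 = -2550/19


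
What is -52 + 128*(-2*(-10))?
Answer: 2508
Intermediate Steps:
-52 + 128*(-2*(-10)) = -52 + 128*20 = -52 + 2560 = 2508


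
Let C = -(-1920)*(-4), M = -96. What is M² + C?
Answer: 1536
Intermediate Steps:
C = -7680 (C = -160*48 = -7680)
M² + C = (-96)² - 7680 = 9216 - 7680 = 1536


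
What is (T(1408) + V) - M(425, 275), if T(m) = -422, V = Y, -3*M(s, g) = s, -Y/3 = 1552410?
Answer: -13972531/3 ≈ -4.6575e+6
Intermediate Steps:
Y = -4657230 (Y = -3*1552410 = -4657230)
M(s, g) = -s/3
V = -4657230
(T(1408) + V) - M(425, 275) = (-422 - 4657230) - (-1)*425/3 = -4657652 - 1*(-425/3) = -4657652 + 425/3 = -13972531/3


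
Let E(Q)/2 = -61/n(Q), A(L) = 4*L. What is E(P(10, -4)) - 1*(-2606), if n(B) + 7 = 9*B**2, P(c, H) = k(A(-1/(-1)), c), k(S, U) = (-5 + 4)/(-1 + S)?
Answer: 7879/3 ≈ 2626.3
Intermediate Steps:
k(S, U) = -1/(-1 + S)
P(c, H) = -1/3 (P(c, H) = -1/(-1 + 4*(-1/(-1))) = -1/(-1 + 4*(-1*(-1))) = -1/(-1 + 4*1) = -1/(-1 + 4) = -1/3)
n(B) = -7 + 9*B**2
E(Q) = -122/(-7 + 9*Q**2) (E(Q) = 2*(-61/(-7 + 9*Q**2)) = -122/(-7 + 9*Q**2))
E(P(10, -4)) - 1*(-2606) = -122/(-7 + 9*(-1/3)**2) - 1*(-2606) = -122/(-7 + 9*(1/9)) + 2606 = -122/(-7 + 1) + 2606 = -122/(-6) + 2606 = -122*(-1/6) + 2606 = 61/3 + 2606 = 7879/3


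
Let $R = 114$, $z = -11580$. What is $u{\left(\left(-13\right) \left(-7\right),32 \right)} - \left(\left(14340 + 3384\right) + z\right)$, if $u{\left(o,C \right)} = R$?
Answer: $-6030$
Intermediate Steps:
$u{\left(o,C \right)} = 114$
$u{\left(\left(-13\right) \left(-7\right),32 \right)} - \left(\left(14340 + 3384\right) + z\right) = 114 - \left(\left(14340 + 3384\right) - 11580\right) = 114 - \left(17724 - 11580\right) = 114 - 6144 = -6030$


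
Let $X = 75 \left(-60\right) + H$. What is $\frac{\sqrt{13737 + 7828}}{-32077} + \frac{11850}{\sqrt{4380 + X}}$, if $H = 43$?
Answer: $- \frac{\sqrt{21565}}{32077} - \frac{11850 i \sqrt{77}}{77} \approx -0.0045781 - 1350.4 i$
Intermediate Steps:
$X = -4457$ ($X = 75 \left(-60\right) + 43 = -4500 + 43 = -4457$)
$\frac{\sqrt{13737 + 7828}}{-32077} + \frac{11850}{\sqrt{4380 + X}} = \frac{\sqrt{13737 + 7828}}{-32077} + \frac{11850}{\sqrt{4380 - 4457}} = \sqrt{21565} \left(- \frac{1}{32077}\right) + \frac{11850}{\sqrt{-77}} = - \frac{\sqrt{21565}}{32077} + \frac{11850}{i \sqrt{77}} = - \frac{\sqrt{21565}}{32077} + 11850 \left(- \frac{i \sqrt{77}}{77}\right) = - \frac{\sqrt{21565}}{32077} - \frac{11850 i \sqrt{77}}{77}$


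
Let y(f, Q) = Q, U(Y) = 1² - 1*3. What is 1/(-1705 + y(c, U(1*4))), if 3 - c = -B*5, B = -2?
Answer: -1/1707 ≈ -0.00058582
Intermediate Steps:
U(Y) = -2 (U(Y) = 1 - 3 = -2)
c = -7 (c = 3 - (-1*(-2))*5 = 3 - 2*5 = 3 - 1*10 = 3 - 10 = -7)
1/(-1705 + y(c, U(1*4))) = 1/(-1705 - 2) = 1/(-1707) = -1/1707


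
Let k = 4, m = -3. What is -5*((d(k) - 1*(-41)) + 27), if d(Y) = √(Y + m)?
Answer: -345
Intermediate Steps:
d(Y) = √(-3 + Y) (d(Y) = √(Y - 3) = √(-3 + Y))
-5*((d(k) - 1*(-41)) + 27) = -5*((√(-3 + 4) - 1*(-41)) + 27) = -5*((√1 + 41) + 27) = -5*((1 + 41) + 27) = -5*(42 + 27) = -5*69 = -345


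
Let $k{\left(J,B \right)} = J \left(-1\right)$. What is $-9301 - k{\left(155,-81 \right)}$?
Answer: $-9146$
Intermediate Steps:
$k{\left(J,B \right)} = - J$
$-9301 - k{\left(155,-81 \right)} = -9301 - \left(-1\right) 155 = -9301 - -155 = -9301 + 155 = -9146$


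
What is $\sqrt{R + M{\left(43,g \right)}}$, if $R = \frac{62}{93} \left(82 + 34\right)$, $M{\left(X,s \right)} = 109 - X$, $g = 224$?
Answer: $\frac{\sqrt{1290}}{3} \approx 11.972$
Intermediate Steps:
$R = \frac{232}{3}$ ($R = 62 \cdot \frac{1}{93} \cdot 116 = \frac{2}{3} \cdot 116 = \frac{232}{3} \approx 77.333$)
$\sqrt{R + M{\left(43,g \right)}} = \sqrt{\frac{232}{3} + \left(109 - 43\right)} = \sqrt{\frac{232}{3} + 66} = \sqrt{\frac{430}{3}} = \frac{\sqrt{1290}}{3}$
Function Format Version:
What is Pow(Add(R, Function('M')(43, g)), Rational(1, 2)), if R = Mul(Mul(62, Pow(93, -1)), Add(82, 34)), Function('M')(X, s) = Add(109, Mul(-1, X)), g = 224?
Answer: Mul(Rational(1, 3), Pow(1290, Rational(1, 2))) ≈ 11.972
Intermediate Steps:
R = Rational(232, 3) (R = Mul(Mul(62, Rational(1, 93)), 116) = Mul(Rational(2, 3), 116) = Rational(232, 3) ≈ 77.333)
Pow(Add(R, Function('M')(43, g)), Rational(1, 2)) = Pow(Add(Rational(232, 3), Add(109, Mul(-1, 43))), Rational(1, 2)) = Pow(Add(Rational(232, 3), Add(109, -43)), Rational(1, 2)) = Pow(Add(Rational(232, 3), 66), Rational(1, 2)) = Pow(Rational(430, 3), Rational(1, 2)) = Mul(Rational(1, 3), Pow(1290, Rational(1, 2)))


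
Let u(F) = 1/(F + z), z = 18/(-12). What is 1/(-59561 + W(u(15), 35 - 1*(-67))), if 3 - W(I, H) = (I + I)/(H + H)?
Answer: -1377/82011367 ≈ -1.6790e-5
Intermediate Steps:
z = -3/2 (z = 18*(-1/12) = -3/2 ≈ -1.5000)
u(F) = 1/(-3/2 + F) (u(F) = 1/(F - 3/2) = 1/(-3/2 + F))
W(I, H) = 3 - I/H (W(I, H) = 3 - (I + I)/(H + H) = 3 - 2*I/(2*H) = 3 - 2*I*1/(2*H) = 3 - I/H)
1/(-59561 + W(u(15), 35 - 1*(-67))) = 1/(-59561 + (3 - 2/(-3 + 2*15)/(35 - 1*(-67)))) = 1/(-59561 + (3 - 2/(-3 + 30)/(35 + 67))) = 1/(-59561 + (3 - 1*2/27/102)) = 1/(-59561 + (3 - 1*2*(1/27)*1/102)) = 1/(-59561 + (3 - 1*2/27*1/102)) = 1/(-59561 + (3 - 1/1377)) = 1/(-59561 + 4130/1377) = 1/(-82011367/1377) = -1377/82011367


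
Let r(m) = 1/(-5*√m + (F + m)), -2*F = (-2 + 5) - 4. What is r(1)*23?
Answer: -46/7 ≈ -6.5714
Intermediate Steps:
F = ½ (F = -((-2 + 5) - 4)/2 = -(3 - 4)/2 = -½*(-1) = ½ ≈ 0.50000)
r(m) = 1/(½ + m - 5*√m) (r(m) = 1/(-5*√m + (½ + m)) = 1/(½ + m - 5*√m))
r(1)*23 = (2/(1 - 10*√1 + 2*1))*23 = (2/(1 - 10*1 + 2))*23 = (2/(1 - 10 + 2))*23 = (2/(-7))*23 = (2*(-⅐))*23 = -2/7*23 = -46/7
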